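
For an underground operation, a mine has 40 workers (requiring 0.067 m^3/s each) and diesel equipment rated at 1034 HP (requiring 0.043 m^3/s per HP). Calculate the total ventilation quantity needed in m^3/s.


47.142 m^3/s

Airflow for workers:
Q_people = 40 * 0.067 = 2.68 m^3/s
Airflow for diesel equipment:
Q_diesel = 1034 * 0.043 = 44.462 m^3/s
Total ventilation:
Q_total = 2.68 + 44.462
= 47.142 m^3/s


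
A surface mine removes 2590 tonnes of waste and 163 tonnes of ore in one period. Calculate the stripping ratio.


15.8896

Stripping ratio = waste tonnage / ore tonnage
= 2590 / 163
= 15.8896


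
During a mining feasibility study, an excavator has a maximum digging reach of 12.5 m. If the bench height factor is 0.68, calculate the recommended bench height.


Bench height = reach * factor
= 12.5 * 0.68
= 8.5 m

8.5 m


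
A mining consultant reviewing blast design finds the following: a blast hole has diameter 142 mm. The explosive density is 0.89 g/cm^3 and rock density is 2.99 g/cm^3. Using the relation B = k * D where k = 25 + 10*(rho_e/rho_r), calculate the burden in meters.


First, compute k:
rho_e / rho_r = 0.89 / 2.99 = 0.2976588629
k = 25 + 10 * 0.2976588629 = 27.97658863
Then, compute burden:
B = k * D / 1000 = 27.97658863 * 142 / 1000
= 3972.675585 / 1000
= 3.9727 m

3.9727 m


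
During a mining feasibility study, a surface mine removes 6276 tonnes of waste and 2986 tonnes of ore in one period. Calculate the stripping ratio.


Stripping ratio = waste tonnage / ore tonnage
= 6276 / 2986
= 2.1018

2.1018


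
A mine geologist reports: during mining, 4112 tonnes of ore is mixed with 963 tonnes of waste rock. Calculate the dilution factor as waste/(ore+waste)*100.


18.9754%

Total material = ore + waste
= 4112 + 963 = 5075 tonnes
Dilution = waste / total * 100
= 963 / 5075 * 100
= 0.1897536946 * 100
= 18.9754%


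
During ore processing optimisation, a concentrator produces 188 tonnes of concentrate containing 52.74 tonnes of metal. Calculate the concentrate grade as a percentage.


28.0532%

Grade = (metal in concentrate / concentrate mass) * 100
= (52.74 / 188) * 100
= 0.2805319149 * 100
= 28.0532%


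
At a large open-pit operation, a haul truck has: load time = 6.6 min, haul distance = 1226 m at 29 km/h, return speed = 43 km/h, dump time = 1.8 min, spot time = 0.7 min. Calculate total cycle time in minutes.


13.3472 min

Convert haul speed to m/min: 29 * 1000/60 = 483.3333333 m/min
Haul time = 1226 / 483.3333333 = 2.536551724 min
Convert return speed to m/min: 43 * 1000/60 = 716.6666667 m/min
Return time = 1226 / 716.6666667 = 1.710697674 min
Total cycle time:
= 6.6 + 2.536551724 + 1.8 + 1.710697674 + 0.7
= 13.3472 min


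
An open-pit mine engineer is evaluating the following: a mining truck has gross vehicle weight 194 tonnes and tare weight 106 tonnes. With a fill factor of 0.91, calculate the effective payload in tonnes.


80.08 tonnes

Maximum payload = gross - tare
= 194 - 106 = 88 tonnes
Effective payload = max payload * fill factor
= 88 * 0.91
= 80.08 tonnes


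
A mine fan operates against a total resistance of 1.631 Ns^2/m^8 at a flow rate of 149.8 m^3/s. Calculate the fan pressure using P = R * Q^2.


36599.7052 Pa

Compute Q^2:
Q^2 = 149.8^2 = 22440.04
Compute pressure:
P = R * Q^2 = 1.631 * 22440.04
= 36599.7052 Pa


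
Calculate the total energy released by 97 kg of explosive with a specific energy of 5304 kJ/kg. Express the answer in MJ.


Energy = mass * specific_energy / 1000
= 97 * 5304 / 1000
= 514488 / 1000
= 514.488 MJ

514.488 MJ


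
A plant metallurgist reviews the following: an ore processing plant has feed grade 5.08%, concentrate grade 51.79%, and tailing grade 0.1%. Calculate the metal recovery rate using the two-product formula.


98.2211%

Using the two-product formula:
R = 100 * c * (f - t) / (f * (c - t))
Numerator = 100 * 51.79 * (5.08 - 0.1)
= 100 * 51.79 * 4.98
= 25791.42
Denominator = 5.08 * (51.79 - 0.1)
= 5.08 * 51.69
= 262.5852
R = 25791.42 / 262.5852
= 98.2211%


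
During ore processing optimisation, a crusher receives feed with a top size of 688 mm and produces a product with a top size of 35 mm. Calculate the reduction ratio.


Reduction ratio = feed size / product size
= 688 / 35
= 19.6571

19.6571


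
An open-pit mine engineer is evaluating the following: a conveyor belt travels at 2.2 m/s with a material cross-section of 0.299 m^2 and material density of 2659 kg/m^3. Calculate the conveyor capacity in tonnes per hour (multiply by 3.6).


6296.7247 t/h

Volumetric flow = speed * area
= 2.2 * 0.299 = 0.6578 m^3/s
Mass flow = volumetric * density
= 0.6578 * 2659 = 1749.0902 kg/s
Convert to t/h: multiply by 3.6
Capacity = 1749.0902 * 3.6
= 6296.7247 t/h


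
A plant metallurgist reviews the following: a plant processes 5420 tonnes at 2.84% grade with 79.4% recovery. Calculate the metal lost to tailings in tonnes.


31.7092 tonnes

Total metal in feed:
= 5420 * 2.84 / 100 = 153.928 tonnes
Metal recovered:
= 153.928 * 79.4 / 100 = 122.218832 tonnes
Metal lost to tailings:
= 153.928 - 122.218832
= 31.7092 tonnes


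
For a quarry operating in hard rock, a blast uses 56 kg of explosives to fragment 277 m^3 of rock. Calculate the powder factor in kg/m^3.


0.2022 kg/m^3

Powder factor = explosive mass / rock volume
= 56 / 277
= 0.2022 kg/m^3


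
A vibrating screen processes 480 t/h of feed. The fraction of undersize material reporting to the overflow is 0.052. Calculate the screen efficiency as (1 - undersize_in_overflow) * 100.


Screen efficiency = (1 - fraction of undersize in overflow) * 100
= (1 - 0.052) * 100
= 0.948 * 100
= 94.8%

94.8%


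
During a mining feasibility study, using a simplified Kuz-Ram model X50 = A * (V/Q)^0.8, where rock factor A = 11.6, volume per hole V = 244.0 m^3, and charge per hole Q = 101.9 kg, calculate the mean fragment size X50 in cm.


23.3255 cm

Compute V/Q:
V/Q = 244.0 / 101.9 = 2.394504416
Raise to the power 0.8:
(V/Q)^0.8 = 2.394504416^0.8 = 2.010816841
Multiply by A:
X50 = 11.6 * 2.010816841
= 23.3255 cm


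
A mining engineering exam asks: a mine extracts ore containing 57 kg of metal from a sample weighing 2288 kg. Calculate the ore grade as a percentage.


Ore grade = (metal mass / ore mass) * 100
= (57 / 2288) * 100
= 0.02491258741 * 100
= 2.4913%

2.4913%


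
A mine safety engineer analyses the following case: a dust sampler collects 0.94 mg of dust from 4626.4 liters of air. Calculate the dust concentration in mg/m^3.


Convert liters to m^3: 1 m^3 = 1000 L
Concentration = mass / volume * 1000
= 0.94 / 4626.4 * 1000
= 0.0002031817396 * 1000
= 0.2032 mg/m^3

0.2032 mg/m^3


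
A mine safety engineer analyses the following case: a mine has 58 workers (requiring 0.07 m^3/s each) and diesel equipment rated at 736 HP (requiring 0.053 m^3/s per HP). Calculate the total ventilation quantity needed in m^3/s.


Airflow for workers:
Q_people = 58 * 0.07 = 4.06 m^3/s
Airflow for diesel equipment:
Q_diesel = 736 * 0.053 = 39.008 m^3/s
Total ventilation:
Q_total = 4.06 + 39.008
= 43.068 m^3/s

43.068 m^3/s


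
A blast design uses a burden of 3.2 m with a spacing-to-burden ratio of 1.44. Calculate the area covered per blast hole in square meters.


First, find the spacing:
Spacing = burden * ratio = 3.2 * 1.44
= 4.608 m
Then, calculate the area:
Area = burden * spacing = 3.2 * 4.608
= 14.7456 m^2

14.7456 m^2


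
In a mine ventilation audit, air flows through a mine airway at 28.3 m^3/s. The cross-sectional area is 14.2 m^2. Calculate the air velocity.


Velocity = flow rate / cross-sectional area
= 28.3 / 14.2
= 1.993 m/s

1.993 m/s


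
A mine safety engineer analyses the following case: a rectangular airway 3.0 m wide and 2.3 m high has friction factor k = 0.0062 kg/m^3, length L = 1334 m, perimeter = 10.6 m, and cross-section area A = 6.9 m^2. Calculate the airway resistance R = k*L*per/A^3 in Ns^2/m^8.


Compute the numerator:
k * L * per = 0.0062 * 1334 * 10.6
= 87.67048
Compute the denominator:
A^3 = 6.9^3 = 328.509
Resistance:
R = 87.67048 / 328.509
= 0.2669 Ns^2/m^8

0.2669 Ns^2/m^8


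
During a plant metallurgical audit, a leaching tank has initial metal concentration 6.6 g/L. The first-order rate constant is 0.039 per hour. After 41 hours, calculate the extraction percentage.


79.7901%

Compute the exponent:
-k * t = -0.039 * 41 = -1.599
Remaining concentration:
C = 6.6 * exp(-1.599)
= 6.6 * 0.2020985155
= 1.333850202 g/L
Extracted = 6.6 - 1.333850202 = 5.266149798 g/L
Extraction % = 5.266149798 / 6.6 * 100
= 79.7901%


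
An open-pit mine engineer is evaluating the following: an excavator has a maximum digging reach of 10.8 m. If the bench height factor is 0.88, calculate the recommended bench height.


9.504 m

Bench height = reach * factor
= 10.8 * 0.88
= 9.504 m


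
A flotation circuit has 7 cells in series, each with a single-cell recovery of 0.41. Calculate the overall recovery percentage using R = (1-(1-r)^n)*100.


Complement of single-cell recovery:
1 - r = 1 - 0.41 = 0.59
Raise to power n:
(1 - r)^7 = 0.59^7 = 0.02488651485
Overall recovery:
R = (1 - 0.02488651485) * 100
= 97.5113%

97.5113%


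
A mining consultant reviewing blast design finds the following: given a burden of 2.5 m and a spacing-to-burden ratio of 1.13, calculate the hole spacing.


2.825 m

Spacing = burden * ratio
= 2.5 * 1.13
= 2.825 m


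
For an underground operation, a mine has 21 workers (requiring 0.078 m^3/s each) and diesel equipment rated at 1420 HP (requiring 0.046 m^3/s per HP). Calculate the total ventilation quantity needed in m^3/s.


66.958 m^3/s

Airflow for workers:
Q_people = 21 * 0.078 = 1.638 m^3/s
Airflow for diesel equipment:
Q_diesel = 1420 * 0.046 = 65.32 m^3/s
Total ventilation:
Q_total = 1.638 + 65.32
= 66.958 m^3/s


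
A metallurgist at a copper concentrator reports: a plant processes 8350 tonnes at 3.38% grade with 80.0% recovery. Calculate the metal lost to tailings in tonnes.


Total metal in feed:
= 8350 * 3.38 / 100 = 282.23 tonnes
Metal recovered:
= 282.23 * 80.0 / 100 = 225.784 tonnes
Metal lost to tailings:
= 282.23 - 225.784
= 56.446 tonnes

56.446 tonnes


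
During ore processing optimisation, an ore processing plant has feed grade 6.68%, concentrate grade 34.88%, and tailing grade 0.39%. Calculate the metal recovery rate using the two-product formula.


Using the two-product formula:
R = 100 * c * (f - t) / (f * (c - t))
Numerator = 100 * 34.88 * (6.68 - 0.39)
= 100 * 34.88 * 6.29
= 21939.52
Denominator = 6.68 * (34.88 - 0.39)
= 6.68 * 34.49
= 230.3932
R = 21939.52 / 230.3932
= 95.2264%

95.2264%


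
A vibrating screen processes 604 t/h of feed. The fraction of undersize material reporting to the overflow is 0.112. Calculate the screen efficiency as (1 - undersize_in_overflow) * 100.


Screen efficiency = (1 - fraction of undersize in overflow) * 100
= (1 - 0.112) * 100
= 0.888 * 100
= 88.8%

88.8%


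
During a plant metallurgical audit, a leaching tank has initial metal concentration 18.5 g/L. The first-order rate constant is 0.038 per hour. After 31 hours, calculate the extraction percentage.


Compute the exponent:
-k * t = -0.038 * 31 = -1.178
Remaining concentration:
C = 18.5 * exp(-1.178)
= 18.5 * 0.307893911
= 5.696037354 g/L
Extracted = 18.5 - 5.696037354 = 12.80396265 g/L
Extraction % = 12.80396265 / 18.5 * 100
= 69.2106%

69.2106%


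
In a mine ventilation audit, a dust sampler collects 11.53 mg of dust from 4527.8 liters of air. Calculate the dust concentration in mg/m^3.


Convert liters to m^3: 1 m^3 = 1000 L
Concentration = mass / volume * 1000
= 11.53 / 4527.8 * 1000
= 0.002546490569 * 1000
= 2.5465 mg/m^3

2.5465 mg/m^3


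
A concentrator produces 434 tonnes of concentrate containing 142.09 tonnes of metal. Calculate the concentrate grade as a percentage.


32.7396%

Grade = (metal in concentrate / concentrate mass) * 100
= (142.09 / 434) * 100
= 0.3273963134 * 100
= 32.7396%


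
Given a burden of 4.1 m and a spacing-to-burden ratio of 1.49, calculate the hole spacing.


6.109 m

Spacing = burden * ratio
= 4.1 * 1.49
= 6.109 m


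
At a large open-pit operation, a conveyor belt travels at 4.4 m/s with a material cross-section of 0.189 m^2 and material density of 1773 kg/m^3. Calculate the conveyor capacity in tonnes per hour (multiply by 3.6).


Volumetric flow = speed * area
= 4.4 * 0.189 = 0.8316 m^3/s
Mass flow = volumetric * density
= 0.8316 * 1773 = 1474.4268 kg/s
Convert to t/h: multiply by 3.6
Capacity = 1474.4268 * 3.6
= 5307.9365 t/h

5307.9365 t/h


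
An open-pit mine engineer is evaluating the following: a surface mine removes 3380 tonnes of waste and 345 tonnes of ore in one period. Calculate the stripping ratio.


Stripping ratio = waste tonnage / ore tonnage
= 3380 / 345
= 9.7971

9.7971


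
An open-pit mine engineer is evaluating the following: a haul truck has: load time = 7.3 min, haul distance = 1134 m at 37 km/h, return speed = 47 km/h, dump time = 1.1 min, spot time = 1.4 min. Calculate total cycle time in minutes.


Convert haul speed to m/min: 37 * 1000/60 = 616.6666667 m/min
Haul time = 1134 / 616.6666667 = 1.838918919 min
Convert return speed to m/min: 47 * 1000/60 = 783.3333333 m/min
Return time = 1134 / 783.3333333 = 1.447659574 min
Total cycle time:
= 7.3 + 1.838918919 + 1.1 + 1.447659574 + 1.4
= 13.0866 min

13.0866 min


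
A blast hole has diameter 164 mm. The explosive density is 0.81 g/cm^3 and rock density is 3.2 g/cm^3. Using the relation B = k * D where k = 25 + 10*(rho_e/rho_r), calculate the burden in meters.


First, compute k:
rho_e / rho_r = 0.81 / 3.2 = 0.253125
k = 25 + 10 * 0.253125 = 27.53125
Then, compute burden:
B = k * D / 1000 = 27.53125 * 164 / 1000
= 4515.125 / 1000
= 4.5151 m

4.5151 m


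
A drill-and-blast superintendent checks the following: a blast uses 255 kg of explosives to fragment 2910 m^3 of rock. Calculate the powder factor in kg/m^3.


0.0876 kg/m^3

Powder factor = explosive mass / rock volume
= 255 / 2910
= 0.0876 kg/m^3


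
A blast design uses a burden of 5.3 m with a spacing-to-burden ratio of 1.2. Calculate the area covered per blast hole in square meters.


First, find the spacing:
Spacing = burden * ratio = 5.3 * 1.2
= 6.36 m
Then, calculate the area:
Area = burden * spacing = 5.3 * 6.36
= 33.708 m^2

33.708 m^2


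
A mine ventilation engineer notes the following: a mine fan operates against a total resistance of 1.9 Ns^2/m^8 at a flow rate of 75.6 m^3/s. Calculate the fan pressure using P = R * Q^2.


10859.184 Pa

Compute Q^2:
Q^2 = 75.6^2 = 5715.36
Compute pressure:
P = R * Q^2 = 1.9 * 5715.36
= 10859.184 Pa


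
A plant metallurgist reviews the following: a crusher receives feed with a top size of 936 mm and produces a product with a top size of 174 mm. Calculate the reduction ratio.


Reduction ratio = feed size / product size
= 936 / 174
= 5.3793

5.3793


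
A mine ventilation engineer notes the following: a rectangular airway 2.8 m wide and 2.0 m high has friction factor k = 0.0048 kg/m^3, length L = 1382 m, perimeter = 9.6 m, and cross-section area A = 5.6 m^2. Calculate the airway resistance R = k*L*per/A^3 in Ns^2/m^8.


Compute the numerator:
k * L * per = 0.0048 * 1382 * 9.6
= 63.68256
Compute the denominator:
A^3 = 5.6^3 = 175.616
Resistance:
R = 63.68256 / 175.616
= 0.3626 Ns^2/m^8

0.3626 Ns^2/m^8


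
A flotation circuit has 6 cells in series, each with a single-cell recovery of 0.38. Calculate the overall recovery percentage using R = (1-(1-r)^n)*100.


94.32%

Complement of single-cell recovery:
1 - r = 1 - 0.38 = 0.62
Raise to power n:
(1 - r)^6 = 0.62^6 = 0.05680023558
Overall recovery:
R = (1 - 0.05680023558) * 100
= 94.32%


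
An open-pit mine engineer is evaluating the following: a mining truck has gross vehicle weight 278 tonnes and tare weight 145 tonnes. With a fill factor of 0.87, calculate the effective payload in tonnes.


115.71 tonnes

Maximum payload = gross - tare
= 278 - 145 = 133 tonnes
Effective payload = max payload * fill factor
= 133 * 0.87
= 115.71 tonnes


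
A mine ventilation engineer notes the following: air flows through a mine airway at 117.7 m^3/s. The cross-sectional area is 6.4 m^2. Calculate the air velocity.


18.3906 m/s

Velocity = flow rate / cross-sectional area
= 117.7 / 6.4
= 18.3906 m/s


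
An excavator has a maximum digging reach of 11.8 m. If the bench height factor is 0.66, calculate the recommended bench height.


7.788 m

Bench height = reach * factor
= 11.8 * 0.66
= 7.788 m


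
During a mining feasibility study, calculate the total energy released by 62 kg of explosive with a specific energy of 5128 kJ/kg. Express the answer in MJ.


Energy = mass * specific_energy / 1000
= 62 * 5128 / 1000
= 317936 / 1000
= 317.936 MJ

317.936 MJ


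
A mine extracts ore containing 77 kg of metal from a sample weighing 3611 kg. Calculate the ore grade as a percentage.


Ore grade = (metal mass / ore mass) * 100
= (77 / 3611) * 100
= 0.02132373304 * 100
= 2.1324%

2.1324%


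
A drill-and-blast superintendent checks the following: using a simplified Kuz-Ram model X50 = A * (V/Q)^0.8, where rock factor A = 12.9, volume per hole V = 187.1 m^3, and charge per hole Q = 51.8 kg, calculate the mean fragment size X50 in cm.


Compute V/Q:
V/Q = 187.1 / 51.8 = 3.611969112
Raise to the power 0.8:
(V/Q)^0.8 = 3.611969112^0.8 = 2.793799416
Multiply by A:
X50 = 12.9 * 2.793799416
= 36.04 cm

36.04 cm


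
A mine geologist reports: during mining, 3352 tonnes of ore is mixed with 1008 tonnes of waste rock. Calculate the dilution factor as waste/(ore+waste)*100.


Total material = ore + waste
= 3352 + 1008 = 4360 tonnes
Dilution = waste / total * 100
= 1008 / 4360 * 100
= 0.2311926606 * 100
= 23.1193%

23.1193%


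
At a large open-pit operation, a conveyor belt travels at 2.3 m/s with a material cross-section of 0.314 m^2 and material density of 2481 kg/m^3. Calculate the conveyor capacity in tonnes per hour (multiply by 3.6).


Volumetric flow = speed * area
= 2.3 * 0.314 = 0.7222 m^3/s
Mass flow = volumetric * density
= 0.7222 * 2481 = 1791.7782 kg/s
Convert to t/h: multiply by 3.6
Capacity = 1791.7782 * 3.6
= 6450.4015 t/h

6450.4015 t/h


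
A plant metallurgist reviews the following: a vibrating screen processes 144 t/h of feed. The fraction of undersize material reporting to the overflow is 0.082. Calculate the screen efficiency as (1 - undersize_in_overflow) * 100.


Screen efficiency = (1 - fraction of undersize in overflow) * 100
= (1 - 0.082) * 100
= 0.918 * 100
= 91.8%

91.8%


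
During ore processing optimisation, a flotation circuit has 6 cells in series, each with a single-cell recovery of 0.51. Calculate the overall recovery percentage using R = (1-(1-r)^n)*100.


Complement of single-cell recovery:
1 - r = 1 - 0.51 = 0.49
Raise to power n:
(1 - r)^6 = 0.49^6 = 0.0138412872
Overall recovery:
R = (1 - 0.0138412872) * 100
= 98.6159%

98.6159%


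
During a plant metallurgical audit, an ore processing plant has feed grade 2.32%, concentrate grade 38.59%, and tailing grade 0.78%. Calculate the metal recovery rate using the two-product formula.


Using the two-product formula:
R = 100 * c * (f - t) / (f * (c - t))
Numerator = 100 * 38.59 * (2.32 - 0.78)
= 100 * 38.59 * 1.54
= 5942.86
Denominator = 2.32 * (38.59 - 0.78)
= 2.32 * 37.81
= 87.7192
R = 5942.86 / 87.7192
= 67.7487%

67.7487%


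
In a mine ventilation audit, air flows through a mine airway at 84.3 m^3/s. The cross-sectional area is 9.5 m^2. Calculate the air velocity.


Velocity = flow rate / cross-sectional area
= 84.3 / 9.5
= 8.8737 m/s

8.8737 m/s


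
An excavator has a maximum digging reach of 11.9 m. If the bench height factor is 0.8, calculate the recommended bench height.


9.52 m

Bench height = reach * factor
= 11.9 * 0.8
= 9.52 m


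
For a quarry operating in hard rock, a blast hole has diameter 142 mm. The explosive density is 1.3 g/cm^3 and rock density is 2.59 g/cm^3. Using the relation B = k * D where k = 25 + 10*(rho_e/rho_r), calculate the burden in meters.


First, compute k:
rho_e / rho_r = 1.3 / 2.59 = 0.5019305019
k = 25 + 10 * 0.5019305019 = 30.01930502
Then, compute burden:
B = k * D / 1000 = 30.01930502 * 142 / 1000
= 4262.741313 / 1000
= 4.2627 m

4.2627 m


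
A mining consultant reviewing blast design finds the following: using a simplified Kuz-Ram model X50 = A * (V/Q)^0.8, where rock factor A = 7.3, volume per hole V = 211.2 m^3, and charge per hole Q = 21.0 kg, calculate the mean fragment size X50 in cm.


Compute V/Q:
V/Q = 211.2 / 21.0 = 10.05714286
Raise to the power 0.8:
(V/Q)^0.8 = 10.05714286^0.8 = 6.338400765
Multiply by A:
X50 = 7.3 * 6.338400765
= 46.2703 cm

46.2703 cm


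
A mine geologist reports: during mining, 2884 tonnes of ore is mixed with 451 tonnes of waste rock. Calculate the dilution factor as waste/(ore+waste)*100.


13.5232%

Total material = ore + waste
= 2884 + 451 = 3335 tonnes
Dilution = waste / total * 100
= 451 / 3335 * 100
= 0.1352323838 * 100
= 13.5232%


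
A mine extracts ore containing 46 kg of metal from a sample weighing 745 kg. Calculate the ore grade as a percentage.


6.1745%

Ore grade = (metal mass / ore mass) * 100
= (46 / 745) * 100
= 0.06174496644 * 100
= 6.1745%


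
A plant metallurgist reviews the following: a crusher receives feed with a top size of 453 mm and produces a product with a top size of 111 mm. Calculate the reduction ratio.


Reduction ratio = feed size / product size
= 453 / 111
= 4.0811

4.0811


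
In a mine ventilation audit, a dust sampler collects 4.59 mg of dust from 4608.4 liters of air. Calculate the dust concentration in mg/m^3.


Convert liters to m^3: 1 m^3 = 1000 L
Concentration = mass / volume * 1000
= 4.59 / 4608.4 * 1000
= 0.000996007291 * 1000
= 0.996 mg/m^3

0.996 mg/m^3


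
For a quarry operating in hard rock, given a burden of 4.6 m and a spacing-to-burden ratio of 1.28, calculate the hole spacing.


Spacing = burden * ratio
= 4.6 * 1.28
= 5.888 m

5.888 m


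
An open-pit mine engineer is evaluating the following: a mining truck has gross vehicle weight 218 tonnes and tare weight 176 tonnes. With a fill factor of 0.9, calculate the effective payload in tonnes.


37.8 tonnes

Maximum payload = gross - tare
= 218 - 176 = 42 tonnes
Effective payload = max payload * fill factor
= 42 * 0.9
= 37.8 tonnes


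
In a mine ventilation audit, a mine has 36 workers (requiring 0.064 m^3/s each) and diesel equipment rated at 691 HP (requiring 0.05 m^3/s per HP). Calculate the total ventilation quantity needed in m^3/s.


36.854 m^3/s

Airflow for workers:
Q_people = 36 * 0.064 = 2.304 m^3/s
Airflow for diesel equipment:
Q_diesel = 691 * 0.05 = 34.55 m^3/s
Total ventilation:
Q_total = 2.304 + 34.55
= 36.854 m^3/s


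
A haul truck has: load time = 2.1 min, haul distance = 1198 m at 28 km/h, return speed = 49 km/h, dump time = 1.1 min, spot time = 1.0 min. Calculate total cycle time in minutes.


8.2341 min

Convert haul speed to m/min: 28 * 1000/60 = 466.6666667 m/min
Haul time = 1198 / 466.6666667 = 2.567142857 min
Convert return speed to m/min: 49 * 1000/60 = 816.6666667 m/min
Return time = 1198 / 816.6666667 = 1.466938776 min
Total cycle time:
= 2.1 + 2.567142857 + 1.1 + 1.466938776 + 1.0
= 8.2341 min


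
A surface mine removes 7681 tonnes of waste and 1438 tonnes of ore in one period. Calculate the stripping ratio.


5.3414

Stripping ratio = waste tonnage / ore tonnage
= 7681 / 1438
= 5.3414


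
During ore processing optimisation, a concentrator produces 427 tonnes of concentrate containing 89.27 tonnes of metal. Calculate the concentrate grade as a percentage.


Grade = (metal in concentrate / concentrate mass) * 100
= (89.27 / 427) * 100
= 0.2090632319 * 100
= 20.9063%

20.9063%


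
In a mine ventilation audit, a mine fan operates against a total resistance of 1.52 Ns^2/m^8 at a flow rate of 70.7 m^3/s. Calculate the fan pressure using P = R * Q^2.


7597.7048 Pa

Compute Q^2:
Q^2 = 70.7^2 = 4998.49
Compute pressure:
P = R * Q^2 = 1.52 * 4998.49
= 7597.7048 Pa


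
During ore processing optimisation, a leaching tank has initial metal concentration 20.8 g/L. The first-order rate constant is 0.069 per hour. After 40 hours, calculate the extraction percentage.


Compute the exponent:
-k * t = -0.069 * 40 = -2.76
Remaining concentration:
C = 20.8 * exp(-2.76)
= 20.8 * 0.06329176836
= 1.316468782 g/L
Extracted = 20.8 - 1.316468782 = 19.48353122 g/L
Extraction % = 19.48353122 / 20.8 * 100
= 93.6708%

93.6708%


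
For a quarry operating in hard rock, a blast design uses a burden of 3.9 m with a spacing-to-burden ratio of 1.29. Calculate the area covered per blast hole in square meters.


19.6209 m^2

First, find the spacing:
Spacing = burden * ratio = 3.9 * 1.29
= 5.031 m
Then, calculate the area:
Area = burden * spacing = 3.9 * 5.031
= 19.6209 m^2


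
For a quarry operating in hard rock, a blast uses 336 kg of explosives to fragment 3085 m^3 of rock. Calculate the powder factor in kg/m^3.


0.1089 kg/m^3

Powder factor = explosive mass / rock volume
= 336 / 3085
= 0.1089 kg/m^3


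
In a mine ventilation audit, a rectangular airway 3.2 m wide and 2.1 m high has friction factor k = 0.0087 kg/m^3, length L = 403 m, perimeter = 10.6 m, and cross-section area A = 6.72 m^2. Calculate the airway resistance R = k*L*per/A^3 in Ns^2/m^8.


Compute the numerator:
k * L * per = 0.0087 * 403 * 10.6
= 37.16466
Compute the denominator:
A^3 = 6.72^3 = 303.464448
Resistance:
R = 37.16466 / 303.464448
= 0.1225 Ns^2/m^8

0.1225 Ns^2/m^8


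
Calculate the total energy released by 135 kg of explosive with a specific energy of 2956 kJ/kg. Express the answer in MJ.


399.06 MJ

Energy = mass * specific_energy / 1000
= 135 * 2956 / 1000
= 399060 / 1000
= 399.06 MJ


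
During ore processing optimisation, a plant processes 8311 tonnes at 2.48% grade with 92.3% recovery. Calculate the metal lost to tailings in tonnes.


Total metal in feed:
= 8311 * 2.48 / 100 = 206.1128 tonnes
Metal recovered:
= 206.1128 * 92.3 / 100 = 190.2421144 tonnes
Metal lost to tailings:
= 206.1128 - 190.2421144
= 15.8707 tonnes

15.8707 tonnes


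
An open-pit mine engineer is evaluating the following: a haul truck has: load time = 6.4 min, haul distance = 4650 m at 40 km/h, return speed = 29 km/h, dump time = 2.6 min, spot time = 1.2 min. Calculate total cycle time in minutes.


26.7957 min

Convert haul speed to m/min: 40 * 1000/60 = 666.6666667 m/min
Haul time = 4650 / 666.6666667 = 6.975 min
Convert return speed to m/min: 29 * 1000/60 = 483.3333333 m/min
Return time = 4650 / 483.3333333 = 9.620689655 min
Total cycle time:
= 6.4 + 6.975 + 2.6 + 9.620689655 + 1.2
= 26.7957 min


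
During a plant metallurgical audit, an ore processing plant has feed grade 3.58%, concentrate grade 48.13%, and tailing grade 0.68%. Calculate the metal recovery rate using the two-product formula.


Using the two-product formula:
R = 100 * c * (f - t) / (f * (c - t))
Numerator = 100 * 48.13 * (3.58 - 0.68)
= 100 * 48.13 * 2.9
= 13957.7
Denominator = 3.58 * (48.13 - 0.68)
= 3.58 * 47.45
= 169.871
R = 13957.7 / 169.871
= 82.1665%

82.1665%


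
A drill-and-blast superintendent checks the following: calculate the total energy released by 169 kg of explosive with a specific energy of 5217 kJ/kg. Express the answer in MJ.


Energy = mass * specific_energy / 1000
= 169 * 5217 / 1000
= 881673 / 1000
= 881.673 MJ

881.673 MJ


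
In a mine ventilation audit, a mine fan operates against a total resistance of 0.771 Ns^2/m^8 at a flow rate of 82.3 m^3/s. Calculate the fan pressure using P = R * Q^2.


Compute Q^2:
Q^2 = 82.3^2 = 6773.29
Compute pressure:
P = R * Q^2 = 0.771 * 6773.29
= 5222.2066 Pa

5222.2066 Pa


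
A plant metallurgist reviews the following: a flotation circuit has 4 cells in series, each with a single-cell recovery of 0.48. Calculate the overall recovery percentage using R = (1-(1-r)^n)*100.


Complement of single-cell recovery:
1 - r = 1 - 0.48 = 0.52
Raise to power n:
(1 - r)^4 = 0.52^4 = 0.07311616
Overall recovery:
R = (1 - 0.07311616) * 100
= 92.6884%

92.6884%


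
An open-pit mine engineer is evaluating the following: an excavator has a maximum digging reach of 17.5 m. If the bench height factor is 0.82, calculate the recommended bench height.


Bench height = reach * factor
= 17.5 * 0.82
= 14.35 m

14.35 m


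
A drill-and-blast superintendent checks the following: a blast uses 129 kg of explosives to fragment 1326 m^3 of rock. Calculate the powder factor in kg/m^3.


0.0973 kg/m^3

Powder factor = explosive mass / rock volume
= 129 / 1326
= 0.0973 kg/m^3


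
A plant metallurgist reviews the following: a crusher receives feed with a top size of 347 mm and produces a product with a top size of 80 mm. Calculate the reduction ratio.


Reduction ratio = feed size / product size
= 347 / 80
= 4.3375

4.3375


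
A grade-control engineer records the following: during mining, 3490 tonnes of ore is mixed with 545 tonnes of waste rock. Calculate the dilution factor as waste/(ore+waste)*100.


13.5068%

Total material = ore + waste
= 3490 + 545 = 4035 tonnes
Dilution = waste / total * 100
= 545 / 4035 * 100
= 0.1350681537 * 100
= 13.5068%


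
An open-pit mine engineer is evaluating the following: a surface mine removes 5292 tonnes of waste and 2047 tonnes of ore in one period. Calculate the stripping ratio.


2.5852

Stripping ratio = waste tonnage / ore tonnage
= 5292 / 2047
= 2.5852


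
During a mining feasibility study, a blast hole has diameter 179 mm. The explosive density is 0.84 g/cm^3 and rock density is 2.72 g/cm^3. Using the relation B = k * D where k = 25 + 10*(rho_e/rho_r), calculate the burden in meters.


First, compute k:
rho_e / rho_r = 0.84 / 2.72 = 0.3088235294
k = 25 + 10 * 0.3088235294 = 28.08823529
Then, compute burden:
B = k * D / 1000 = 28.08823529 * 179 / 1000
= 5027.794118 / 1000
= 5.0278 m

5.0278 m


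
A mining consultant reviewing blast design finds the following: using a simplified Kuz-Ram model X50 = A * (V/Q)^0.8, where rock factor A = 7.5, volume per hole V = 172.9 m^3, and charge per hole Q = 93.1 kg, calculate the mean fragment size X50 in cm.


Compute V/Q:
V/Q = 172.9 / 93.1 = 1.857142857
Raise to the power 0.8:
(V/Q)^0.8 = 1.857142857^0.8 = 1.64087784
Multiply by A:
X50 = 7.5 * 1.64087784
= 12.3066 cm

12.3066 cm


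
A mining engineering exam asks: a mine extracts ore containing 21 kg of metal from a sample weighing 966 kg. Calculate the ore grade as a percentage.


2.1739%

Ore grade = (metal mass / ore mass) * 100
= (21 / 966) * 100
= 0.02173913043 * 100
= 2.1739%


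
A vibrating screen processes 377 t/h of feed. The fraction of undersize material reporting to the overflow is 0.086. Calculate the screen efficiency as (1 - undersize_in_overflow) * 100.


Screen efficiency = (1 - fraction of undersize in overflow) * 100
= (1 - 0.086) * 100
= 0.914 * 100
= 91.4%

91.4%


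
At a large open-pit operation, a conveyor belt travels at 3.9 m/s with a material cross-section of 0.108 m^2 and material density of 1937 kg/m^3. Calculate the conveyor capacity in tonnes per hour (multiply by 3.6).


2937.1118 t/h

Volumetric flow = speed * area
= 3.9 * 0.108 = 0.4212 m^3/s
Mass flow = volumetric * density
= 0.4212 * 1937 = 815.8644 kg/s
Convert to t/h: multiply by 3.6
Capacity = 815.8644 * 3.6
= 2937.1118 t/h


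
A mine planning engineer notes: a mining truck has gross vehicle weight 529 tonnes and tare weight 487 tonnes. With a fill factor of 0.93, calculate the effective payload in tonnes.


Maximum payload = gross - tare
= 529 - 487 = 42 tonnes
Effective payload = max payload * fill factor
= 42 * 0.93
= 39.06 tonnes

39.06 tonnes


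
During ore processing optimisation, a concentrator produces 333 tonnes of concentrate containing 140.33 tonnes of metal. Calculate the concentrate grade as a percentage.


Grade = (metal in concentrate / concentrate mass) * 100
= (140.33 / 333) * 100
= 0.4214114114 * 100
= 42.1411%

42.1411%


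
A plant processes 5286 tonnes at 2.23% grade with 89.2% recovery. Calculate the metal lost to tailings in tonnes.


Total metal in feed:
= 5286 * 2.23 / 100 = 117.8778 tonnes
Metal recovered:
= 117.8778 * 89.2 / 100 = 105.1469976 tonnes
Metal lost to tailings:
= 117.8778 - 105.1469976
= 12.7308 tonnes

12.7308 tonnes


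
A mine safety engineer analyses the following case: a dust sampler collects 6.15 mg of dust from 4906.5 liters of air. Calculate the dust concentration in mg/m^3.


1.2534 mg/m^3

Convert liters to m^3: 1 m^3 = 1000 L
Concentration = mass / volume * 1000
= 6.15 / 4906.5 * 1000
= 0.001253439315 * 1000
= 1.2534 mg/m^3


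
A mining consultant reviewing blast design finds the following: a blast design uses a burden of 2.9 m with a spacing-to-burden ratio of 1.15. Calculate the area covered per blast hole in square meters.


First, find the spacing:
Spacing = burden * ratio = 2.9 * 1.15
= 3.335 m
Then, calculate the area:
Area = burden * spacing = 2.9 * 3.335
= 9.6715 m^2

9.6715 m^2


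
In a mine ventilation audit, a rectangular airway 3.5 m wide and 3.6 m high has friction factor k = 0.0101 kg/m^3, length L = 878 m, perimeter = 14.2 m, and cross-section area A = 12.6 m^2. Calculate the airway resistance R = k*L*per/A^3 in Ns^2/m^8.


0.0629 Ns^2/m^8

Compute the numerator:
k * L * per = 0.0101 * 878 * 14.2
= 125.92276
Compute the denominator:
A^3 = 12.6^3 = 2000.376
Resistance:
R = 125.92276 / 2000.376
= 0.0629 Ns^2/m^8


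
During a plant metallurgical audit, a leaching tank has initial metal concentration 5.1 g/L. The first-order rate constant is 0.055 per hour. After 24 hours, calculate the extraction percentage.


Compute the exponent:
-k * t = -0.055 * 24 = -1.32
Remaining concentration:
C = 5.1 * exp(-1.32)
= 5.1 * 0.267135302
= 1.36239004 g/L
Extracted = 5.1 - 1.36239004 = 3.73760996 g/L
Extraction % = 3.73760996 / 5.1 * 100
= 73.2865%

73.2865%


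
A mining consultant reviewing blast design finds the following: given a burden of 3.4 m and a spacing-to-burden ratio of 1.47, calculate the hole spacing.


4.998 m

Spacing = burden * ratio
= 3.4 * 1.47
= 4.998 m


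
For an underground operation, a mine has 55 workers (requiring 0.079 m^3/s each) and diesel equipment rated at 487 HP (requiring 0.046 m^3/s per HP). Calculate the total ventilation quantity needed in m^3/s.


26.747 m^3/s

Airflow for workers:
Q_people = 55 * 0.079 = 4.345 m^3/s
Airflow for diesel equipment:
Q_diesel = 487 * 0.046 = 22.402 m^3/s
Total ventilation:
Q_total = 4.345 + 22.402
= 26.747 m^3/s


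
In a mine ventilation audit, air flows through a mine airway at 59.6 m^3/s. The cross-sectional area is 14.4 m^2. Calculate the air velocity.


Velocity = flow rate / cross-sectional area
= 59.6 / 14.4
= 4.1389 m/s

4.1389 m/s


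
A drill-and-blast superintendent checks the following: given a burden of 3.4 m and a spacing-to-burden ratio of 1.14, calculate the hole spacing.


Spacing = burden * ratio
= 3.4 * 1.14
= 3.876 m

3.876 m


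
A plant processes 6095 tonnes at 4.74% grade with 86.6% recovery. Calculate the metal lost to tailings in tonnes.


Total metal in feed:
= 6095 * 4.74 / 100 = 288.903 tonnes
Metal recovered:
= 288.903 * 86.6 / 100 = 250.189998 tonnes
Metal lost to tailings:
= 288.903 - 250.189998
= 38.713 tonnes

38.713 tonnes


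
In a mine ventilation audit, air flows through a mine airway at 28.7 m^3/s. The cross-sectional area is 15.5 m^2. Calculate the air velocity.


1.8516 m/s

Velocity = flow rate / cross-sectional area
= 28.7 / 15.5
= 1.8516 m/s


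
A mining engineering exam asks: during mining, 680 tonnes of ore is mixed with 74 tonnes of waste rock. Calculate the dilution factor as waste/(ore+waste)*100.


9.8143%

Total material = ore + waste
= 680 + 74 = 754 tonnes
Dilution = waste / total * 100
= 74 / 754 * 100
= 0.09814323607 * 100
= 9.8143%


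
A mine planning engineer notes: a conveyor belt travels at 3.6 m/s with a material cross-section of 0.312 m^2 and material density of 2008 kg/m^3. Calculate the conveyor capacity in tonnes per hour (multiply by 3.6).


8119.3882 t/h

Volumetric flow = speed * area
= 3.6 * 0.312 = 1.1232 m^3/s
Mass flow = volumetric * density
= 1.1232 * 2008 = 2255.3856 kg/s
Convert to t/h: multiply by 3.6
Capacity = 2255.3856 * 3.6
= 8119.3882 t/h


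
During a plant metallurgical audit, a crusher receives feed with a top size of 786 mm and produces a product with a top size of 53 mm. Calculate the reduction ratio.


Reduction ratio = feed size / product size
= 786 / 53
= 14.8302

14.8302


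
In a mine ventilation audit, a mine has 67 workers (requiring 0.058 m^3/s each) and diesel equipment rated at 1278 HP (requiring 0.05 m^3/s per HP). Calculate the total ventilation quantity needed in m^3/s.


Airflow for workers:
Q_people = 67 * 0.058 = 3.886 m^3/s
Airflow for diesel equipment:
Q_diesel = 1278 * 0.05 = 63.9 m^3/s
Total ventilation:
Q_total = 3.886 + 63.9
= 67.786 m^3/s

67.786 m^3/s


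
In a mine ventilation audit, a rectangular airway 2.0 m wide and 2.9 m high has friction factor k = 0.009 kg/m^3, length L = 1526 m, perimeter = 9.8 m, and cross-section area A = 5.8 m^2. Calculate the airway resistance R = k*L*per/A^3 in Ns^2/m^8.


Compute the numerator:
k * L * per = 0.009 * 1526 * 9.8
= 134.5932
Compute the denominator:
A^3 = 5.8^3 = 195.112
Resistance:
R = 134.5932 / 195.112
= 0.6898 Ns^2/m^8

0.6898 Ns^2/m^8


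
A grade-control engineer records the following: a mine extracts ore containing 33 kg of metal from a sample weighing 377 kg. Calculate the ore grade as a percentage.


8.7533%

Ore grade = (metal mass / ore mass) * 100
= (33 / 377) * 100
= 0.0875331565 * 100
= 8.7533%


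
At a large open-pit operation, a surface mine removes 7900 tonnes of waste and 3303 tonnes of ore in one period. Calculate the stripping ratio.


Stripping ratio = waste tonnage / ore tonnage
= 7900 / 3303
= 2.3918

2.3918


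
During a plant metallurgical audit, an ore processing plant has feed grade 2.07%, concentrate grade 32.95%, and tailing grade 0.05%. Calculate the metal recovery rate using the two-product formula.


97.7328%

Using the two-product formula:
R = 100 * c * (f - t) / (f * (c - t))
Numerator = 100 * 32.95 * (2.07 - 0.05)
= 100 * 32.95 * 2.02
= 6655.9
Denominator = 2.07 * (32.95 - 0.05)
= 2.07 * 32.9
= 68.103
R = 6655.9 / 68.103
= 97.7328%


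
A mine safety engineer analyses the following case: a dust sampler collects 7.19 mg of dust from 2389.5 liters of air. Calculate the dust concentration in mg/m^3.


Convert liters to m^3: 1 m^3 = 1000 L
Concentration = mass / volume * 1000
= 7.19 / 2389.5 * 1000
= 0.003008997698 * 1000
= 3.009 mg/m^3

3.009 mg/m^3


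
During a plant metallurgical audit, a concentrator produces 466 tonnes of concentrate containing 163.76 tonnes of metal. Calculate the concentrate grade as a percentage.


35.1416%

Grade = (metal in concentrate / concentrate mass) * 100
= (163.76 / 466) * 100
= 0.351416309 * 100
= 35.1416%


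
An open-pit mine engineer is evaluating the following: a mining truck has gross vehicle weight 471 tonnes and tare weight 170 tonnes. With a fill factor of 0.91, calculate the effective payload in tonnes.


273.91 tonnes

Maximum payload = gross - tare
= 471 - 170 = 301 tonnes
Effective payload = max payload * fill factor
= 301 * 0.91
= 273.91 tonnes


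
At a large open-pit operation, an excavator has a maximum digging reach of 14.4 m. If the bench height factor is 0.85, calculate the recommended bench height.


Bench height = reach * factor
= 14.4 * 0.85
= 12.24 m

12.24 m


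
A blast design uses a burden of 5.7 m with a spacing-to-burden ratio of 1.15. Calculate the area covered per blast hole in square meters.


37.3635 m^2

First, find the spacing:
Spacing = burden * ratio = 5.7 * 1.15
= 6.555 m
Then, calculate the area:
Area = burden * spacing = 5.7 * 6.555
= 37.3635 m^2
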